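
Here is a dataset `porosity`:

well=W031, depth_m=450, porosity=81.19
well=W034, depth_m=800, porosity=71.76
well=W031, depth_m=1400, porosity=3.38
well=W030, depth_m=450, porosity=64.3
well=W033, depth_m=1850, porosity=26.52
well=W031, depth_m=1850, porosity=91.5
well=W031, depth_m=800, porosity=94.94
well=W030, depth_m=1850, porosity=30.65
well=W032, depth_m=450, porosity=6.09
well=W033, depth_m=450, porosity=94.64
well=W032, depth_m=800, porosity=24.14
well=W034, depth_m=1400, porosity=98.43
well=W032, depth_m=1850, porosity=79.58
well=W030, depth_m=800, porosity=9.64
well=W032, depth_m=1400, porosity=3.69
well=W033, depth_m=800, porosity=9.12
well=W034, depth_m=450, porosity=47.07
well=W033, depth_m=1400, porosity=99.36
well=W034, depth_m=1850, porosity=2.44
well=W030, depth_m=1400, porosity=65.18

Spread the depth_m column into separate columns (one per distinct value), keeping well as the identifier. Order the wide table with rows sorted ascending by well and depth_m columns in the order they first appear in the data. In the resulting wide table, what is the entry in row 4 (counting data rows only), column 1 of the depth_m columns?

With rows sorted ascending by well, row 4 is well=W033. depth_m columns in first-appearance order: 450, 800, 1400, 1850; column 1 is 450.
Long rows with well=W033, depth_m=450: porosity = 94.64.

94.64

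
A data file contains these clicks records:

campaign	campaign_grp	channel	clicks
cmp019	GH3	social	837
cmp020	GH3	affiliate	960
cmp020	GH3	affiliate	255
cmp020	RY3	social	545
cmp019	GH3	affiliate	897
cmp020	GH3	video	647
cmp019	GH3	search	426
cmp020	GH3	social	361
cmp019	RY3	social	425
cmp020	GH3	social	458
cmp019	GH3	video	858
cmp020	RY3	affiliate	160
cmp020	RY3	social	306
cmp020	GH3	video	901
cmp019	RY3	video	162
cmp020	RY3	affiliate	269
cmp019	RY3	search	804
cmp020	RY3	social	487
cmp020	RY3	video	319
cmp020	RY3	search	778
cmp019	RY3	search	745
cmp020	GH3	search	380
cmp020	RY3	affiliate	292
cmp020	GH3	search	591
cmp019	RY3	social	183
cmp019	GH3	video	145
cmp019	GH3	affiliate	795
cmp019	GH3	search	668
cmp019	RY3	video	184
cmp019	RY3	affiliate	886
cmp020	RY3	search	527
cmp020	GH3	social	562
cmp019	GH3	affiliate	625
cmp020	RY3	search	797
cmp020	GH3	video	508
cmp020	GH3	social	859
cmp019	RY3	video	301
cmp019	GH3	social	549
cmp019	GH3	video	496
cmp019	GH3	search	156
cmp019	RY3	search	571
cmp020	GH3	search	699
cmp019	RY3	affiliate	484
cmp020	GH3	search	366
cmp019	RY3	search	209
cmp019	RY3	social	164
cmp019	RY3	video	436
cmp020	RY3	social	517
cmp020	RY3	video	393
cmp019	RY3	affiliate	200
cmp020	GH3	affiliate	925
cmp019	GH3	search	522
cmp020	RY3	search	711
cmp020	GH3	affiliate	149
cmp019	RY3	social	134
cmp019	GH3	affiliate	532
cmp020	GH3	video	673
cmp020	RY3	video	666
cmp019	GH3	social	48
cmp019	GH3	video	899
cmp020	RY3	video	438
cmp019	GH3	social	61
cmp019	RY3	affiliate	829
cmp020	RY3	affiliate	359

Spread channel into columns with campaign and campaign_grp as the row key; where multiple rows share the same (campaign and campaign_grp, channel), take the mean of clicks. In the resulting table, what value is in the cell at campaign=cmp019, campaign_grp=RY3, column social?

226.50

Rows with campaign=cmp019, campaign_grp=RY3 and channel=social: clicks values are 425, 183, 164, 134.
(425 + 183 + 164 + 134) / 4 = 226.50.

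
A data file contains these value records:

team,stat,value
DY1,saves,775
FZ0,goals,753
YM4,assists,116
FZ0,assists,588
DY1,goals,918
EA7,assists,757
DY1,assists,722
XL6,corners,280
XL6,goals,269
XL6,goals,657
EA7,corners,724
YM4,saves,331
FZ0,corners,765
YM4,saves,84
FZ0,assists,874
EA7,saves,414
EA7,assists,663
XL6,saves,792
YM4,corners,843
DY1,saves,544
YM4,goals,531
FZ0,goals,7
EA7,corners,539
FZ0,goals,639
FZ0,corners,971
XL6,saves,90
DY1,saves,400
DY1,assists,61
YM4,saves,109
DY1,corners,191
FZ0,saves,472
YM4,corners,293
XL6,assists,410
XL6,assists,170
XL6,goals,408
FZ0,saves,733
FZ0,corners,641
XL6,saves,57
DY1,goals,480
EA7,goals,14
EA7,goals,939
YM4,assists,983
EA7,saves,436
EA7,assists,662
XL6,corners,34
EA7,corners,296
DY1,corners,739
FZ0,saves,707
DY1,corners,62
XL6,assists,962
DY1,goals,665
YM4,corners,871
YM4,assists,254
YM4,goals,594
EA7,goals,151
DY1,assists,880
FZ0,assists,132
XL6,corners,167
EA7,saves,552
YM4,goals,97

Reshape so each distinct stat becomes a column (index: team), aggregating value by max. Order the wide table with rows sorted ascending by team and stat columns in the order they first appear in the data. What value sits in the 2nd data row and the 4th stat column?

724

With rows sorted ascending by team, row 2 is team=EA7. stat columns in first-appearance order: saves, goals, assists, corners; column 4 is corners.
Long rows with team=EA7, stat=corners: max(724, 539, 296) = 724.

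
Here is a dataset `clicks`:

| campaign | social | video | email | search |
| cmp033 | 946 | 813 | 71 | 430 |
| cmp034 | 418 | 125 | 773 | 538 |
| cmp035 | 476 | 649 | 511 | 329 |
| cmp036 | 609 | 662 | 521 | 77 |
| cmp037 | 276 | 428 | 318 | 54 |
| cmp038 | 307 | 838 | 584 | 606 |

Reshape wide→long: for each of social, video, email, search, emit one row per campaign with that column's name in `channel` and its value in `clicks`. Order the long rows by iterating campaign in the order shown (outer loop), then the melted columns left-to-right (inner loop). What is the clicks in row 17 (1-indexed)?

276

24 rows total (6 × 4). Row 17: index ⌊(17-1)/4⌋ = 4 into campaign → cmp037; (17-1) mod 4 = 0 into the melted columns → social.
So row 17 is (cmp037, social, 276); clicks = 276.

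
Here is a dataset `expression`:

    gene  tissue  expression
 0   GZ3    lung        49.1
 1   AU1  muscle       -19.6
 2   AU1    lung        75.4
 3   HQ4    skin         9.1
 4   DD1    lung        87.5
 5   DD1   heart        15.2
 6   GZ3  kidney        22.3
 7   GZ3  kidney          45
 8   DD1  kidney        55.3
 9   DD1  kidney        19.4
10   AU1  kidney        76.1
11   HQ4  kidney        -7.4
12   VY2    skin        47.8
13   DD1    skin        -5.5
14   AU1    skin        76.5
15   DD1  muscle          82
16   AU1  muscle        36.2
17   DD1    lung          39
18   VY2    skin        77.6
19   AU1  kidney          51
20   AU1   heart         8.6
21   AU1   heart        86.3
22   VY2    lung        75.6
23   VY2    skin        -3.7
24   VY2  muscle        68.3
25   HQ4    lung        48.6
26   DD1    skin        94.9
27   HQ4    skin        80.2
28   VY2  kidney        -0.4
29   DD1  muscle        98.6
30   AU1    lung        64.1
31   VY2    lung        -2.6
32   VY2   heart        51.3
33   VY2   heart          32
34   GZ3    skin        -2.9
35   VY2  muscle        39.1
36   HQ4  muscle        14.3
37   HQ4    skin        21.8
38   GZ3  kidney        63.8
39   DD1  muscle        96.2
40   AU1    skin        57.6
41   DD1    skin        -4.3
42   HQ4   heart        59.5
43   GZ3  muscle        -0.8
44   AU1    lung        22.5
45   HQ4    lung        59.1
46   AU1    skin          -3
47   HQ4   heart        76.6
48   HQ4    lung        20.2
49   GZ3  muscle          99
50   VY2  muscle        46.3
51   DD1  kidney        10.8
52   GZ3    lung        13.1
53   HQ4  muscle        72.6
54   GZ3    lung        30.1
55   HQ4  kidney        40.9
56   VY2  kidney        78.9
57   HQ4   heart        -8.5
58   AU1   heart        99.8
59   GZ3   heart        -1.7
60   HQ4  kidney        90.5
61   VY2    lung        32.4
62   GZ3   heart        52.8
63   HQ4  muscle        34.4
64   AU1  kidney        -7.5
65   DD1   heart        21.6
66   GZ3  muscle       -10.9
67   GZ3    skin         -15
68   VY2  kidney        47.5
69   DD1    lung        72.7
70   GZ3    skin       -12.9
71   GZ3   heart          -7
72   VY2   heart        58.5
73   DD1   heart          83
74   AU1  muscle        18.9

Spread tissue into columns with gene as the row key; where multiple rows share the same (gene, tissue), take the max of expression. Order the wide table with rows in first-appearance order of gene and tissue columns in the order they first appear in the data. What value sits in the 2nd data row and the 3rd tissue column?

76.5

With rows in first-appearance order of gene, row 2 is gene=AU1. tissue columns in first-appearance order: lung, muscle, skin, heart, kidney; column 3 is skin.
Long rows with gene=AU1, tissue=skin: max(76.5, 57.6, -3) = 76.5.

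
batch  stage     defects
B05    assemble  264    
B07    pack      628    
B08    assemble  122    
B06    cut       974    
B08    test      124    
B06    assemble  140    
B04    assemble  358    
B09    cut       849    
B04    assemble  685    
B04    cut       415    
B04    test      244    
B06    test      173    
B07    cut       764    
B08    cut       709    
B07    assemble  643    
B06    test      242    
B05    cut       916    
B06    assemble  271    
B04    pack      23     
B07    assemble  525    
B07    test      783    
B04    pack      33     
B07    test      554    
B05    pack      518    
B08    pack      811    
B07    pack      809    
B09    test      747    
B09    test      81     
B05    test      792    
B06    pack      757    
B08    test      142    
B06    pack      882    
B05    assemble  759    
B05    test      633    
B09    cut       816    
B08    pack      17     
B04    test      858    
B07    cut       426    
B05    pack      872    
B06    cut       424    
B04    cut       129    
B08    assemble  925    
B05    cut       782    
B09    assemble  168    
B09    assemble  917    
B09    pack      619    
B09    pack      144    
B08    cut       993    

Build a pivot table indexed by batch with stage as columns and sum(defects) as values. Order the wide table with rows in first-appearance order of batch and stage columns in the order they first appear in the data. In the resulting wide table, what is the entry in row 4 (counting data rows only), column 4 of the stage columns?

415

With rows in first-appearance order of batch, row 4 is batch=B06. stage columns in first-appearance order: assemble, pack, cut, test; column 4 is test.
Long rows with batch=B06, stage=test: 173 + 242 = 415.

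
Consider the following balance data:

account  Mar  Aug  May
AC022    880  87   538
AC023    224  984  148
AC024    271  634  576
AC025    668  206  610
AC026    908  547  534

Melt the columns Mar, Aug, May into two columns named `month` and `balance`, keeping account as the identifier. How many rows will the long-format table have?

5 account values × 3 melted columns = 15 rows.

15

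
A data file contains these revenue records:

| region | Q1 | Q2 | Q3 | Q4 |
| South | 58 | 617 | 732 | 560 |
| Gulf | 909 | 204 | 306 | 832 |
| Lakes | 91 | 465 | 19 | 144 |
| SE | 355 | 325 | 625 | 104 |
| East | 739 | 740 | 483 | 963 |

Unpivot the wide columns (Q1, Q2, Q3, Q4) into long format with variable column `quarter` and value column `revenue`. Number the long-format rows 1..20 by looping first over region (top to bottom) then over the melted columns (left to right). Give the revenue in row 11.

19

20 rows total (5 × 4). Row 11: index ⌊(11-1)/4⌋ = 2 into region → Lakes; (11-1) mod 4 = 2 into the melted columns → Q3.
So row 11 is (Lakes, Q3, 19); revenue = 19.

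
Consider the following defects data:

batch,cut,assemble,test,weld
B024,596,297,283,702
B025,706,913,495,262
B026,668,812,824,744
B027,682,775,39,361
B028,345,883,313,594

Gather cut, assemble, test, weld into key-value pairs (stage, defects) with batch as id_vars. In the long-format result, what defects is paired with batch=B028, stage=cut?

Unpivoting turns each (batch, wide-column) pair into one long row.
The wide cell at row B028, column cut holds 345, so the long row (B028, cut) has defects=345.

345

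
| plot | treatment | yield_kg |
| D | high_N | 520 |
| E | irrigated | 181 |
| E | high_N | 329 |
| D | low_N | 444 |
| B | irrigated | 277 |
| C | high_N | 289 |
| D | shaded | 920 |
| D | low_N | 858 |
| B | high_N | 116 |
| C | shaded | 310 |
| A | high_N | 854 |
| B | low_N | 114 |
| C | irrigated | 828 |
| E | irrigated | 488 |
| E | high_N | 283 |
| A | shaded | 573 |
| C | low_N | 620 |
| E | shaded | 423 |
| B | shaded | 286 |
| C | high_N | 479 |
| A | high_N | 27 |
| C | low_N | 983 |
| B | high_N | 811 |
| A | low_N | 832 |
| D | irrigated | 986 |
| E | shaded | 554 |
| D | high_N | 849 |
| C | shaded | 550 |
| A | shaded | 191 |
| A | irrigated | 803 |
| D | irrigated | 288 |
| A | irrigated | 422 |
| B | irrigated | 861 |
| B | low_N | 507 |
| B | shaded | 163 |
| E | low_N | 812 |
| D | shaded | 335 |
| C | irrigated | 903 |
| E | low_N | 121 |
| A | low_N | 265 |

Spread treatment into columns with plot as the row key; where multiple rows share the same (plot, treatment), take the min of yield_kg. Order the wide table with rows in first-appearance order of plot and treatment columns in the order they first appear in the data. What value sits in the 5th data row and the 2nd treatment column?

With rows in first-appearance order of plot, row 5 is plot=A. treatment columns in first-appearance order: high_N, irrigated, low_N, shaded; column 2 is irrigated.
Long rows with plot=A, treatment=irrigated: min(803, 422) = 422.

422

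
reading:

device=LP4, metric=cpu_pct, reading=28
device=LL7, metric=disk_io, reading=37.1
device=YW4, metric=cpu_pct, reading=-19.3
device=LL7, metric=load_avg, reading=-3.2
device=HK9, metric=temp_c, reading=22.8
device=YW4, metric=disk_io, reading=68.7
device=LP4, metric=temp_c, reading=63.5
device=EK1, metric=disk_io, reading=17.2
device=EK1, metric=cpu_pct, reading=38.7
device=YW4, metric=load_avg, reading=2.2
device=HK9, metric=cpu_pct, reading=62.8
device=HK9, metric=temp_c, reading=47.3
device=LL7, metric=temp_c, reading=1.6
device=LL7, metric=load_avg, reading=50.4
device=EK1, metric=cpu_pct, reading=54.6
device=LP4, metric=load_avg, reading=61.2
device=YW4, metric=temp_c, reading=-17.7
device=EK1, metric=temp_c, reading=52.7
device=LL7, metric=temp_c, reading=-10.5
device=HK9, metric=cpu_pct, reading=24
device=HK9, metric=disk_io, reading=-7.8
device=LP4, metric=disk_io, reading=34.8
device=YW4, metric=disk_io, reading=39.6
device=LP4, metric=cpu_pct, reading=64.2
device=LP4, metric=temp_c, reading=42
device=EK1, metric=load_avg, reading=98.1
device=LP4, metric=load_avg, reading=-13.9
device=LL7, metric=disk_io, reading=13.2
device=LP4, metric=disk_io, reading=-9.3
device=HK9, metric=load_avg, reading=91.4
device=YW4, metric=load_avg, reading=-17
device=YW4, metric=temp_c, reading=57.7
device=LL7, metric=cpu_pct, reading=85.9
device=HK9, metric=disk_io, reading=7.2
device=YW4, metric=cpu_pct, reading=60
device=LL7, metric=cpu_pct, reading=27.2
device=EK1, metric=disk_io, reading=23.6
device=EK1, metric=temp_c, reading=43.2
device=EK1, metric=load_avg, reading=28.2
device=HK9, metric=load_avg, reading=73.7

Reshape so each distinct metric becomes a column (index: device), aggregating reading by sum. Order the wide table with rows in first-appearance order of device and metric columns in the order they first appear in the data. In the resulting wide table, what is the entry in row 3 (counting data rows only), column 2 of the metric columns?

With rows in first-appearance order of device, row 3 is device=YW4. metric columns in first-appearance order: cpu_pct, disk_io, load_avg, temp_c; column 2 is disk_io.
Long rows with device=YW4, metric=disk_io: 68.7 + 39.6 = 108.3.

108.3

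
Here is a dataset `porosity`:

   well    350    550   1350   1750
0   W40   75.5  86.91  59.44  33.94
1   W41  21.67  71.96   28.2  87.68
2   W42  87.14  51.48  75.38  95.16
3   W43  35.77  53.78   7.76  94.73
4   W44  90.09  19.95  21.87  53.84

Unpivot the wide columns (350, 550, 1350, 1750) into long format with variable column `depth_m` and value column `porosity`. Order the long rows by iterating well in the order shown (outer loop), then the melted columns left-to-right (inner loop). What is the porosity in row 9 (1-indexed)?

20 rows total (5 × 4). Row 9: index ⌊(9-1)/4⌋ = 2 into well → W42; (9-1) mod 4 = 0 into the melted columns → 350.
So row 9 is (W42, 350, 87.14); porosity = 87.14.

87.14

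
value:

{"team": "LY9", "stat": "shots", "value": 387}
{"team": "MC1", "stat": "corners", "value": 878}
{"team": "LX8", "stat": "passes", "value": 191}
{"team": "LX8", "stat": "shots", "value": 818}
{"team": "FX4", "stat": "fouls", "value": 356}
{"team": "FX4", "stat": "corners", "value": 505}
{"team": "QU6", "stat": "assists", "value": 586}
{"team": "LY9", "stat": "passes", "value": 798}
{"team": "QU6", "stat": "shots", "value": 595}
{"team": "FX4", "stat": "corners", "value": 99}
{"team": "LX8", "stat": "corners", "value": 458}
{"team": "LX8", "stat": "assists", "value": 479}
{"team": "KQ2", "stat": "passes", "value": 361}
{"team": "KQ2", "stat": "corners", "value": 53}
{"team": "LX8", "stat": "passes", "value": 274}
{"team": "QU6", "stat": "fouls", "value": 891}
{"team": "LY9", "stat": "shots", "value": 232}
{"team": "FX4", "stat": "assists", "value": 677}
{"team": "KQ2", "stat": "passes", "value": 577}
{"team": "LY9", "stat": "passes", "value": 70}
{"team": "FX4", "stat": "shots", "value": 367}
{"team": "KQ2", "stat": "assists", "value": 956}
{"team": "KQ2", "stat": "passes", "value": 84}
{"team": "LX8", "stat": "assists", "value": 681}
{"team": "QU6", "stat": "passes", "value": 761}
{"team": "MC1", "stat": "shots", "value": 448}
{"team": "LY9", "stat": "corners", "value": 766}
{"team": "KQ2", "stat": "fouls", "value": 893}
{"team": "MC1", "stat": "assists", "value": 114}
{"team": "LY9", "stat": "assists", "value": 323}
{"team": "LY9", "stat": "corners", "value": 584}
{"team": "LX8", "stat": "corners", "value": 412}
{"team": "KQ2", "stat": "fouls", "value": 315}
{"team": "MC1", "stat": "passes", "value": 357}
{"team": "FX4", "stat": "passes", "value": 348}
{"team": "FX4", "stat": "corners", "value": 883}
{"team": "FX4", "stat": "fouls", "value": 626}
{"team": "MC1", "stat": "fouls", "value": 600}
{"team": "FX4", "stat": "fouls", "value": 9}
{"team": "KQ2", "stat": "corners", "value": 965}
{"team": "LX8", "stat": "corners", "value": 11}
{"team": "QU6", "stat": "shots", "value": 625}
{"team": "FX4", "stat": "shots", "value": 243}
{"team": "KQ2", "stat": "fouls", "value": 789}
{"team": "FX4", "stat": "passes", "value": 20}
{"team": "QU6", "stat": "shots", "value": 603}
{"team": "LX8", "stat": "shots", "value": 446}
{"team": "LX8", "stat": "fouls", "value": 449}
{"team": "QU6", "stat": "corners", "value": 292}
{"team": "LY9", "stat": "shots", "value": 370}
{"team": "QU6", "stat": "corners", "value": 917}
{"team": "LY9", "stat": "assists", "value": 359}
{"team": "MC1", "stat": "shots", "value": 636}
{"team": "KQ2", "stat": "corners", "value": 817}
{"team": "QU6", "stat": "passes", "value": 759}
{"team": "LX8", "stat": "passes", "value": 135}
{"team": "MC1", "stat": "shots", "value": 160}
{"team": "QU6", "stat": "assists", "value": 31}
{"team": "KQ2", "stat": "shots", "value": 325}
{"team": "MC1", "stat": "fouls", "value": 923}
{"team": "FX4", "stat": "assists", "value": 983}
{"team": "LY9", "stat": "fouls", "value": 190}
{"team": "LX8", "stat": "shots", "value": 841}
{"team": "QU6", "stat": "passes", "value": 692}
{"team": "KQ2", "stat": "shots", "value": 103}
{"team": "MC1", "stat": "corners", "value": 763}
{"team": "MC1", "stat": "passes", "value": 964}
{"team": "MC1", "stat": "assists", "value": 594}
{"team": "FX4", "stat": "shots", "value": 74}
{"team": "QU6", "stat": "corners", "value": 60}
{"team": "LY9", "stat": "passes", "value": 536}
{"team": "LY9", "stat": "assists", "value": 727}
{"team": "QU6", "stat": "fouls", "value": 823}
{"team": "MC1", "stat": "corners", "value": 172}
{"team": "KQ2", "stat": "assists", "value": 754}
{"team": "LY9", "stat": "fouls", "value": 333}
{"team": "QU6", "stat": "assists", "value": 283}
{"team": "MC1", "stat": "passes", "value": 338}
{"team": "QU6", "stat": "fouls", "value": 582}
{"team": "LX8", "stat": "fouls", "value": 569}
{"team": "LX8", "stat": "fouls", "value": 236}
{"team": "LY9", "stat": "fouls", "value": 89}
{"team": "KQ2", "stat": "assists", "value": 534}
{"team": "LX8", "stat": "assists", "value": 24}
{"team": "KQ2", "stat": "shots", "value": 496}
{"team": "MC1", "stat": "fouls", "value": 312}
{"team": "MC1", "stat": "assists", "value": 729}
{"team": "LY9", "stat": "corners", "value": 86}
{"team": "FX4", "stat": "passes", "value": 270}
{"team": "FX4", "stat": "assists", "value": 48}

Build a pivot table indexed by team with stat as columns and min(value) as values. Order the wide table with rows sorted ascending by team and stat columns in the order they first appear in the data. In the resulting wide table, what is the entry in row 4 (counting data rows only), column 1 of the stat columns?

With rows sorted ascending by team, row 4 is team=LY9. stat columns in first-appearance order: shots, corners, passes, fouls, assists; column 1 is shots.
Long rows with team=LY9, stat=shots: min(387, 232, 370) = 232.

232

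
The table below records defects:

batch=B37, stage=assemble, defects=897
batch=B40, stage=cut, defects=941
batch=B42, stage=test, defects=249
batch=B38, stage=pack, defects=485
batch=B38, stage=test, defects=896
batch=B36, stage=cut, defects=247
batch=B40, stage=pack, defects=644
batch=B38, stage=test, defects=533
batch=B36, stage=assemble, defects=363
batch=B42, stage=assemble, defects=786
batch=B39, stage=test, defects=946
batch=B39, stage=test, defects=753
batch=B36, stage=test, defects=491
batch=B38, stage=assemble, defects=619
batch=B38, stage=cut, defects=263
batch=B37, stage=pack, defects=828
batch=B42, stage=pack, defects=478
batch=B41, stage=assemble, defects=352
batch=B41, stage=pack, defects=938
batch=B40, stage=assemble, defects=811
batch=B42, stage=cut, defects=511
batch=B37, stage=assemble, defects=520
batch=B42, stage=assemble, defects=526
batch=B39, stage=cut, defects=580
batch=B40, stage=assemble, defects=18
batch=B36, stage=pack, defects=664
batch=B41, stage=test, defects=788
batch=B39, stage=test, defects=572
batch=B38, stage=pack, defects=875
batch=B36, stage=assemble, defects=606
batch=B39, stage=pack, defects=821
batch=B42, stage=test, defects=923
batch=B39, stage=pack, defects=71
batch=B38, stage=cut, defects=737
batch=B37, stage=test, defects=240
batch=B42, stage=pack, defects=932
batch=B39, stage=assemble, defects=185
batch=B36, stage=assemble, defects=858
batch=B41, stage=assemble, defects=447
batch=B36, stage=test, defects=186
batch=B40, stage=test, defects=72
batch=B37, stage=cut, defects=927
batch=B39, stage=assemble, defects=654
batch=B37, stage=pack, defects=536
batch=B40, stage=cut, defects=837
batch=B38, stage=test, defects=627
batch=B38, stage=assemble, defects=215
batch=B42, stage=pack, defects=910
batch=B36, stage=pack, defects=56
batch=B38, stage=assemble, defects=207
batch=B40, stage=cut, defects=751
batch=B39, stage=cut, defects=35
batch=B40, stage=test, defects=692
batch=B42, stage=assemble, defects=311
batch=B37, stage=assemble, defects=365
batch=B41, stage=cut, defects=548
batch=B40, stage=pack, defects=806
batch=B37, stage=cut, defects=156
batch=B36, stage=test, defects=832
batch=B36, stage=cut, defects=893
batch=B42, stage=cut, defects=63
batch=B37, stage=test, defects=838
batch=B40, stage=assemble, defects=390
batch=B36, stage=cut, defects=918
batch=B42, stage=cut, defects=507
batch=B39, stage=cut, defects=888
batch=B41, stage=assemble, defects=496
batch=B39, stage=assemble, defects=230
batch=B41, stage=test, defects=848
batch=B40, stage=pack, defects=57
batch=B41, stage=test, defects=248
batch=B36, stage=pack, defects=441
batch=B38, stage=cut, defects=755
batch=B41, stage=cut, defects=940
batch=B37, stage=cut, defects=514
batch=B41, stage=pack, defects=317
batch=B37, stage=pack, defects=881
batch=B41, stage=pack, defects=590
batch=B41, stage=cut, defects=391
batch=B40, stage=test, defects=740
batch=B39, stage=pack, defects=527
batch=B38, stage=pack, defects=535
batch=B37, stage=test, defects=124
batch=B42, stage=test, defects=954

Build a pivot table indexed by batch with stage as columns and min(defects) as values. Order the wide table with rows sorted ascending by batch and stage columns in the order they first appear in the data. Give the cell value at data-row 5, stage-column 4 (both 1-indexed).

57

With rows sorted ascending by batch, row 5 is batch=B40. stage columns in first-appearance order: assemble, cut, test, pack; column 4 is pack.
Long rows with batch=B40, stage=pack: min(644, 806, 57) = 57.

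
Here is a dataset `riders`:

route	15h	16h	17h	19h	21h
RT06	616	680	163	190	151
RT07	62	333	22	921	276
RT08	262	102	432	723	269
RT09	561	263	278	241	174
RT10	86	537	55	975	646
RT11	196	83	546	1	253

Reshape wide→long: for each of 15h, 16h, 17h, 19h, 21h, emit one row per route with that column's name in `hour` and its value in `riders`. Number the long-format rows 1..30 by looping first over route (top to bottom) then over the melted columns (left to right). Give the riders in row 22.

30 rows total (6 × 5). Row 22: index ⌊(22-1)/5⌋ = 4 into route → RT10; (22-1) mod 5 = 1 into the melted columns → 16h.
So row 22 is (RT10, 16h, 537); riders = 537.

537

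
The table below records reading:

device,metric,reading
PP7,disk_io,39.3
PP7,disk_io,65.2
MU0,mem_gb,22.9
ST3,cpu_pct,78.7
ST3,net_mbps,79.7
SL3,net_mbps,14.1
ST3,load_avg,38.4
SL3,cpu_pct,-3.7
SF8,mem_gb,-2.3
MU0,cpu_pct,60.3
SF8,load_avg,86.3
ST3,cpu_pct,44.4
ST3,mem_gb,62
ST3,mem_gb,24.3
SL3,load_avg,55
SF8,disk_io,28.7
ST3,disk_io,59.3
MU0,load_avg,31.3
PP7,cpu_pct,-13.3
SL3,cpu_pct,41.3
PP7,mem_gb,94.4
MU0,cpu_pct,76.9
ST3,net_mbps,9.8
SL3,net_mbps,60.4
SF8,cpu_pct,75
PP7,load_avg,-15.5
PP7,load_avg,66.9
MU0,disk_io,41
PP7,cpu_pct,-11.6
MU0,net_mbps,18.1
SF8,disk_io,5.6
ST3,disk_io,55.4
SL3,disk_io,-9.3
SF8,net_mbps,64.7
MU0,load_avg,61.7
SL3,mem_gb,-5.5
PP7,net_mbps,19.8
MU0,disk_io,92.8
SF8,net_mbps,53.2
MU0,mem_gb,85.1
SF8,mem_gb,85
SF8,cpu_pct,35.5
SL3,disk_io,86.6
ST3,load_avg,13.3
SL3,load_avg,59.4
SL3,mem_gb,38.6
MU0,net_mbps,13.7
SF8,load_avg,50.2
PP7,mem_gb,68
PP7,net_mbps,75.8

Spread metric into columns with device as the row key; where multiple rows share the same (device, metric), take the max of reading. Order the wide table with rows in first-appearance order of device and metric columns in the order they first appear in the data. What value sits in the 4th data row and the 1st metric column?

With rows in first-appearance order of device, row 4 is device=SL3. metric columns in first-appearance order: disk_io, mem_gb, cpu_pct, net_mbps, load_avg; column 1 is disk_io.
Long rows with device=SL3, metric=disk_io: max(-9.3, 86.6) = 86.6.

86.6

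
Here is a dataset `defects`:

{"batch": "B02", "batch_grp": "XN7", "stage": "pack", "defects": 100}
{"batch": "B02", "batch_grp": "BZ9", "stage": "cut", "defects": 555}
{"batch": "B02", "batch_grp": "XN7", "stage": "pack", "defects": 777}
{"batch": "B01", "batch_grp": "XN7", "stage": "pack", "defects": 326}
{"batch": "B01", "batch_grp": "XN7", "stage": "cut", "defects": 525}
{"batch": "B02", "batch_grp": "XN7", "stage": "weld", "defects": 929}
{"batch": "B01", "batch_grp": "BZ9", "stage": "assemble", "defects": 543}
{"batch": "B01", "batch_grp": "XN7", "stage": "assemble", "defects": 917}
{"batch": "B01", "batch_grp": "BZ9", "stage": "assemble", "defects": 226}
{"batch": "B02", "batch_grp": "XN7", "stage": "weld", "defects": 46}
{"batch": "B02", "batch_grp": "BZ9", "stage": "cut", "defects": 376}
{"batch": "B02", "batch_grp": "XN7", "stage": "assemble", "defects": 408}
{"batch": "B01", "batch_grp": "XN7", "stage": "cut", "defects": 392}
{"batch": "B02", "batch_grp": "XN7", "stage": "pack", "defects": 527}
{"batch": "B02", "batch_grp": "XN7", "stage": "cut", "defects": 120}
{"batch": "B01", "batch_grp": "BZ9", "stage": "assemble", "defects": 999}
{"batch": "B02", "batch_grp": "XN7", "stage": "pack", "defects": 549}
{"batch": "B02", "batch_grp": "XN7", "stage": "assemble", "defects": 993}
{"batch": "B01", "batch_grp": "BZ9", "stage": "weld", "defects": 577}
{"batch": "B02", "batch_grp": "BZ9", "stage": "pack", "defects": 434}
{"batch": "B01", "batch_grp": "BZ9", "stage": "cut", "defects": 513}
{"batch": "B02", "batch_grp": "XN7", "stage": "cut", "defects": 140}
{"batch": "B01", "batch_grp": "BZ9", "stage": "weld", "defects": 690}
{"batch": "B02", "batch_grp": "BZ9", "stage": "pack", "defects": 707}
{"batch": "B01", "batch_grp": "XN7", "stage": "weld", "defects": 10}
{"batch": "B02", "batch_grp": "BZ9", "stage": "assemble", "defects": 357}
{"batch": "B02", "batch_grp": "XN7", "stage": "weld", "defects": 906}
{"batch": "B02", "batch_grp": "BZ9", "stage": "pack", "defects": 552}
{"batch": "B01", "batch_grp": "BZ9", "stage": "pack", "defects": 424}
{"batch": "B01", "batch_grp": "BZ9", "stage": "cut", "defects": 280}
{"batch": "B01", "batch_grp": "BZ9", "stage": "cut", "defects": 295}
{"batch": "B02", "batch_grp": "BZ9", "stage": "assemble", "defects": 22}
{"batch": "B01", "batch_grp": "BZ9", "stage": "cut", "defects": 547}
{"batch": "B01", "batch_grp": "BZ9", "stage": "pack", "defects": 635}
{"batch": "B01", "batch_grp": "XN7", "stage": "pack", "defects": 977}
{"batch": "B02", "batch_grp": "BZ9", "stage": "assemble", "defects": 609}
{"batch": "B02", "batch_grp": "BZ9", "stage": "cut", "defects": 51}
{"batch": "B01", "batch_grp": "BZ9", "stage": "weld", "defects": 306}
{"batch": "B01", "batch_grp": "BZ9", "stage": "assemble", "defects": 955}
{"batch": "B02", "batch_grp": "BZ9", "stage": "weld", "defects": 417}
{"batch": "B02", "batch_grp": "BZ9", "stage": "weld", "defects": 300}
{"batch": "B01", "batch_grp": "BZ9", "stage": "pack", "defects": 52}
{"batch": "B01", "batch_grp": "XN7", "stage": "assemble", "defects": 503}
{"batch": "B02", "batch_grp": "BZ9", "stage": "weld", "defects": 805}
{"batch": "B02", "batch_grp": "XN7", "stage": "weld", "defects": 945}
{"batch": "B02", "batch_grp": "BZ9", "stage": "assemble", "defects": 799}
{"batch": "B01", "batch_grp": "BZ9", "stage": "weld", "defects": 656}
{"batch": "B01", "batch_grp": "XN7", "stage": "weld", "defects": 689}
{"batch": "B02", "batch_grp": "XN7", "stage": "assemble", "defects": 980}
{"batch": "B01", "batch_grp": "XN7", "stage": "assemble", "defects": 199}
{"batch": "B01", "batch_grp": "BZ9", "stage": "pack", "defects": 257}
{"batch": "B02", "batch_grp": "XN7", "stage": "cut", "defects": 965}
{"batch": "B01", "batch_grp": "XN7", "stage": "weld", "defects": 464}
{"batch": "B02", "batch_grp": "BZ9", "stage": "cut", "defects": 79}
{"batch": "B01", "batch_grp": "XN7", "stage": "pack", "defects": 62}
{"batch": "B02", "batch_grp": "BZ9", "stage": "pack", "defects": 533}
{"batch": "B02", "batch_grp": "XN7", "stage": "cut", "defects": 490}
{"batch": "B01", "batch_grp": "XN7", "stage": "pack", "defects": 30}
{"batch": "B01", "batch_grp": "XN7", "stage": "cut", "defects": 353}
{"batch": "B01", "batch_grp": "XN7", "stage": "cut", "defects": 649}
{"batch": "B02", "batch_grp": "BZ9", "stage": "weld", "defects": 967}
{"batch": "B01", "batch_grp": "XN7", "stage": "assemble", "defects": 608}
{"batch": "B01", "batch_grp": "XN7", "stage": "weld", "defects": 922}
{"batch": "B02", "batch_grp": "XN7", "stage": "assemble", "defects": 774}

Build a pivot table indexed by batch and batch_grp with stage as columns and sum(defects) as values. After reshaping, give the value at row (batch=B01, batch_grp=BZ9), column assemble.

2723

Rows with batch=B01, batch_grp=BZ9 and stage=assemble: defects values are 543, 226, 999, 955.
543 + 226 + 999 + 955 = 2723.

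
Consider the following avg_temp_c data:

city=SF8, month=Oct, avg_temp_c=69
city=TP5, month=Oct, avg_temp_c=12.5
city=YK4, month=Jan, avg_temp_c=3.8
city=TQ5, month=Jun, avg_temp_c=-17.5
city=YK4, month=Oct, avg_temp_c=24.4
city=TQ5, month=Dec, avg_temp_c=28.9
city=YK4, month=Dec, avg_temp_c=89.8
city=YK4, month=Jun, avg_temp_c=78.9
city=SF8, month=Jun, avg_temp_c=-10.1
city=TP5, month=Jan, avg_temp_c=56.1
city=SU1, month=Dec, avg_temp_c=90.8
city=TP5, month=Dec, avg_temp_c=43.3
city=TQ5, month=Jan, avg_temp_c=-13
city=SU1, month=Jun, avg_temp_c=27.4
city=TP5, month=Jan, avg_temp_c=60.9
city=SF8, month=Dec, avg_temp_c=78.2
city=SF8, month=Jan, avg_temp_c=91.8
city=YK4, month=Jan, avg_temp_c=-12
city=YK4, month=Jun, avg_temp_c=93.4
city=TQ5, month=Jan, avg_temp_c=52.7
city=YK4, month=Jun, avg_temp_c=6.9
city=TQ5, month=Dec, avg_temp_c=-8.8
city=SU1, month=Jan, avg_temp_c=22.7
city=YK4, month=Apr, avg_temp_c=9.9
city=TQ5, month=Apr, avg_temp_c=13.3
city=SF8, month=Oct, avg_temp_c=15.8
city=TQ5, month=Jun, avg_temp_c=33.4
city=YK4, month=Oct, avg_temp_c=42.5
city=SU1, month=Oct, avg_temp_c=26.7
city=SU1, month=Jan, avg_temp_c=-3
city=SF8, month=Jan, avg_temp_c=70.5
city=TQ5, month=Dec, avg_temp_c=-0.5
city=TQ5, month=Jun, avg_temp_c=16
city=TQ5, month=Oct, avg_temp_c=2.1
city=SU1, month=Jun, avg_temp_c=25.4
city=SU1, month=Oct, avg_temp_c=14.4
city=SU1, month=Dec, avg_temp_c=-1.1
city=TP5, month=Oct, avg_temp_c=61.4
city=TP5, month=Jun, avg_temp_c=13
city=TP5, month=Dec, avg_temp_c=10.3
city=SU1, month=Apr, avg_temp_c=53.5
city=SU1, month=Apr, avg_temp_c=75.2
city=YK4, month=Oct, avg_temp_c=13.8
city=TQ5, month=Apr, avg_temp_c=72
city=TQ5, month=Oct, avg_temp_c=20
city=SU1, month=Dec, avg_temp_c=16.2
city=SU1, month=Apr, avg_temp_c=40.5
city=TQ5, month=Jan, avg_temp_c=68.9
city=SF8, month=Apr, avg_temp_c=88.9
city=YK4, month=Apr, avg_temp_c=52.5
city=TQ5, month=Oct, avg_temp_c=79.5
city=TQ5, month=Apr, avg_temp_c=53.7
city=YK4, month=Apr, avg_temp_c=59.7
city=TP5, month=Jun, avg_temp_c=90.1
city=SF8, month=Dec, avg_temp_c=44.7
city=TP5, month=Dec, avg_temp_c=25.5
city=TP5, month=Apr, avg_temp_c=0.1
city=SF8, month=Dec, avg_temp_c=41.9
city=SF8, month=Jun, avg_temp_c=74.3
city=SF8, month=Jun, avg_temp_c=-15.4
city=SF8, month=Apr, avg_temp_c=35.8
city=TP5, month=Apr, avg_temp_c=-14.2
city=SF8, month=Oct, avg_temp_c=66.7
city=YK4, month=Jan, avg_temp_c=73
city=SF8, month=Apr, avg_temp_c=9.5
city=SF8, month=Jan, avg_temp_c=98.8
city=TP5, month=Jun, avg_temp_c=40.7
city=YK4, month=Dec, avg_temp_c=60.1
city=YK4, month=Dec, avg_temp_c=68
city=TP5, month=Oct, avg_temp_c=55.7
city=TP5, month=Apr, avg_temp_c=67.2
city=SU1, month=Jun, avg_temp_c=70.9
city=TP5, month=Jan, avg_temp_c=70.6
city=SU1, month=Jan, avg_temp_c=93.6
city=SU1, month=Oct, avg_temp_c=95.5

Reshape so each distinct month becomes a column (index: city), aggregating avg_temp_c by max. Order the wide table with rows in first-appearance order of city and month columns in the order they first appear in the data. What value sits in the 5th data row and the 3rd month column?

70.9

With rows in first-appearance order of city, row 5 is city=SU1. month columns in first-appearance order: Oct, Jan, Jun, Dec, Apr; column 3 is Jun.
Long rows with city=SU1, month=Jun: max(27.4, 25.4, 70.9) = 70.9.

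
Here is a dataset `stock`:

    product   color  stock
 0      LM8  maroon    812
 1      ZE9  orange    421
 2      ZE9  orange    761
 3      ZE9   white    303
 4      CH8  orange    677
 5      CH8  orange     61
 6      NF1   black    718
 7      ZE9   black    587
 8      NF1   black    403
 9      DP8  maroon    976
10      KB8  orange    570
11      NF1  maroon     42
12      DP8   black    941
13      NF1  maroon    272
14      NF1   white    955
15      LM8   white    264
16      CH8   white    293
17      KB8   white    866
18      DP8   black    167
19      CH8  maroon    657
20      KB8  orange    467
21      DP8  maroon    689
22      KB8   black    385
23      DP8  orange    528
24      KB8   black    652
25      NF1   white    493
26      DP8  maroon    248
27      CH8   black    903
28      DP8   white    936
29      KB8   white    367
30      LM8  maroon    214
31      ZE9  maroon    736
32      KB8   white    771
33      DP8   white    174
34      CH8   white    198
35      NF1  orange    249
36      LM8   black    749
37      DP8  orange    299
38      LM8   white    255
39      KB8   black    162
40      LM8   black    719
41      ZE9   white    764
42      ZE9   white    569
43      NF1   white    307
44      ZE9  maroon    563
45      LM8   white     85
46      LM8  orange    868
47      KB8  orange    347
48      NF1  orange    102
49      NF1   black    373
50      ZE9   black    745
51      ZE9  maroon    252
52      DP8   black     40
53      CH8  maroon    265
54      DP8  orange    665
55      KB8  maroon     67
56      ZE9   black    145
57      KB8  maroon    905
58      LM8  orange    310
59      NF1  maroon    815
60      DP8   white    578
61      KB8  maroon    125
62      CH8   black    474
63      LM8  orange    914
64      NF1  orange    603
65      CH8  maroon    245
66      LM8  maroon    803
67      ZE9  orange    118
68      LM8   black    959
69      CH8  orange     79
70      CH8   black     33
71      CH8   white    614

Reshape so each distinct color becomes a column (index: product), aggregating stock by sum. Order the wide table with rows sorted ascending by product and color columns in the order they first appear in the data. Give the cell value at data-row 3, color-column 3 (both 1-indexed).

With rows sorted ascending by product, row 3 is product=KB8. color columns in first-appearance order: maroon, orange, white, black; column 3 is white.
Long rows with product=KB8, color=white: 866 + 367 + 771 = 2004.

2004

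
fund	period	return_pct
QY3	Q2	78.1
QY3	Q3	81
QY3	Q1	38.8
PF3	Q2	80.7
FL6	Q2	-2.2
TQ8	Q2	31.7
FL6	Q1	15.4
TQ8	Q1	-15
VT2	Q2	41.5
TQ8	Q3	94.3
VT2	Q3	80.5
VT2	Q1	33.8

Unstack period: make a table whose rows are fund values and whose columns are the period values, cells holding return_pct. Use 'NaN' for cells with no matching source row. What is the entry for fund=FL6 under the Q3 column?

No long-format row has fund=FL6 and period=Q3, so the cell is NaN.

NaN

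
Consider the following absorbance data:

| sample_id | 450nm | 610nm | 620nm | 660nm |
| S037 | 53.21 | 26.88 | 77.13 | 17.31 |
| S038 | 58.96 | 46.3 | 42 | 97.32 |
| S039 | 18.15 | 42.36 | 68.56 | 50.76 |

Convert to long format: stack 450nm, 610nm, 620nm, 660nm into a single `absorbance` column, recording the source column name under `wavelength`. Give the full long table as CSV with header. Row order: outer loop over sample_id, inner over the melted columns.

sample_id,wavelength,absorbance
S037,450nm,53.21
S037,610nm,26.88
S037,620nm,77.13
S037,660nm,17.31
S038,450nm,58.96
S038,610nm,46.3
S038,620nm,42
S038,660nm,97.32
S039,450nm,18.15
S039,610nm,42.36
S039,620nm,68.56
S039,660nm,50.76

Each (sample_id, column) pair becomes one row: 3 × 4 = 12 rows.
For example, (S037, 450nm) → absorbance=53.21.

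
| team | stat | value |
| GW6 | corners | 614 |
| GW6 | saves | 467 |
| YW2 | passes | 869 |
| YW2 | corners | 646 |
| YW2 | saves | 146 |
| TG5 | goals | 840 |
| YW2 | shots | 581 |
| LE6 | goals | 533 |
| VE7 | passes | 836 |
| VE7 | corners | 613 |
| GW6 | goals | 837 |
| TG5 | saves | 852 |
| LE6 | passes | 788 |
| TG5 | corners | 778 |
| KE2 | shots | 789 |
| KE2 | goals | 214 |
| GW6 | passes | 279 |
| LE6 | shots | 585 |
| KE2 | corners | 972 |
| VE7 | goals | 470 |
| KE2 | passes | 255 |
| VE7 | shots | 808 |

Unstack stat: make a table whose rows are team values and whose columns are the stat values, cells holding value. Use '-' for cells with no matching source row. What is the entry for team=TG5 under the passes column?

No long-format row has team=TG5 and stat=passes, so the cell is -.

-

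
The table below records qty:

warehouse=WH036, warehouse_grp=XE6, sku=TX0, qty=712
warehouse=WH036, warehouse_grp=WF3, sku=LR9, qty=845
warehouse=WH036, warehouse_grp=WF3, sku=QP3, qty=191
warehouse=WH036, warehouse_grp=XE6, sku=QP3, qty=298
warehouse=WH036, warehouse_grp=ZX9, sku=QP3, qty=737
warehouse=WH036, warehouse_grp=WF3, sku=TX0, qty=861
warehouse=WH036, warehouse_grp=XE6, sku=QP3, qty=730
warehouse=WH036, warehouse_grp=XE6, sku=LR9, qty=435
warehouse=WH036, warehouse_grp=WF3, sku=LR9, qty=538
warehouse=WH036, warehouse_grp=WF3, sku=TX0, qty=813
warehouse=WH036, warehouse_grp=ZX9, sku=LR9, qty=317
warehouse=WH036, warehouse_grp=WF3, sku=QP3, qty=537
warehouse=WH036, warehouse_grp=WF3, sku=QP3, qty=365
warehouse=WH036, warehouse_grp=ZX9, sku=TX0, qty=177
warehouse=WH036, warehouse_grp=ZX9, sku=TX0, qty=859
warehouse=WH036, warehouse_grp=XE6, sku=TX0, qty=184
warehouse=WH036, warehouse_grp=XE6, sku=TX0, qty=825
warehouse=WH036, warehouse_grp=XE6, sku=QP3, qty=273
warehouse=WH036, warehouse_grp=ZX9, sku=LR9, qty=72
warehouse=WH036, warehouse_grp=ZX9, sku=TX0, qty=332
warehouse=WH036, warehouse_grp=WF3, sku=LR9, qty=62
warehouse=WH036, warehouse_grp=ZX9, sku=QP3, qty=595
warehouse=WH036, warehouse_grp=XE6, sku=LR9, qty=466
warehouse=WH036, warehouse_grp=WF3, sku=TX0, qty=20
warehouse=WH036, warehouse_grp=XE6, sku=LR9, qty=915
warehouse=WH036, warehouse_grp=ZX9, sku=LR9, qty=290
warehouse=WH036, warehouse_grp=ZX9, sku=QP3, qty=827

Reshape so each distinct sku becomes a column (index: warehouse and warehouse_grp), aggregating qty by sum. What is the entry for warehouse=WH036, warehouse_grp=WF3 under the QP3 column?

1093

Rows with warehouse=WH036, warehouse_grp=WF3 and sku=QP3: qty values are 191, 537, 365.
191 + 537 + 365 = 1093.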